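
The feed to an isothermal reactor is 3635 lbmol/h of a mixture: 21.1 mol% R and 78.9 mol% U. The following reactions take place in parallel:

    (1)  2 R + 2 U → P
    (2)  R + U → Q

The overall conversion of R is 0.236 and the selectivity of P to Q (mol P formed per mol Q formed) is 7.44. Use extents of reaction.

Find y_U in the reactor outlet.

0.798

Conversion of R: R consumed = 0.236 × 767 = 181 lbmol/h = 2ξ₁ + 1ξ₂.
Selectivity: 1ξ₁ / (1ξ₂) = 7.44 → ξ₁ = 7.44 ξ₂.
Substitute: (2·7.44 + 1) ξ₂ = 181 → ξ₂ = 11.4 lbmol/h, ξ₁ = 84.8 lbmol/h.
Outlet amounts (n = n₀ + Σ ν·ξ):
  R: 767 − 2(84.8) − 1(11.4) = 586
  U: 2868 − 2(84.8) − 1(11.4) = 2687
  P: 0 + 1(84.8) = 84.8
  Q: 0 + 1(11.4) = 11.4
Total out = 3369 lbmol/h; y_U = 2687 / 3369 = 0.7975.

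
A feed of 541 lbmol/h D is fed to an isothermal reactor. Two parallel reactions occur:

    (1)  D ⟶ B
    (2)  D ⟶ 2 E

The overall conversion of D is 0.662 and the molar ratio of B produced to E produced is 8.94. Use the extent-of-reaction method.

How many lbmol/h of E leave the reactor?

37.9 lbmol/h

Conversion of D: D consumed = 0.662 × 541 = 358.1 lbmol/h = 1ξ₁ + 1ξ₂.
Selectivity: 1ξ₁ / (2ξ₂) = 8.94 → ξ₁ = 17.88 ξ₂.
Substitute: (1·17.88 + 1) ξ₂ = 358.1 → ξ₂ = 18.97 lbmol/h, ξ₁ = 339.2 lbmol/h.
Outlet amounts (n = n₀ + Σ ν·ξ):
  D: 541 − 1(339.2) − 1(18.97) = 182.9
  B: 0 + 1(339.2) = 339.2
  E: 0 + 2(18.97) = 37.94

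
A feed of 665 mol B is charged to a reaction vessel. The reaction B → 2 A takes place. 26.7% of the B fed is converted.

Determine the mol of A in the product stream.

B reacted = 0.267 × 665 = 177.6 mol; ν_B = −1, so ξ = 177.6/1 = 177.6 mol.
Outlet amounts (n = n₀ + ν ξ):
  B: 665 − 1(177.6) = 487.4
  A: 0 + 2(177.6) = 355.1

355 mol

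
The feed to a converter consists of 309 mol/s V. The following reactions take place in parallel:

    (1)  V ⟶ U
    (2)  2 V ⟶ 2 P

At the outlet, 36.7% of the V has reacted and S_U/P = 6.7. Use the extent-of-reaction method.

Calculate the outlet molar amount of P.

14.7 mol/s

Conversion of V: V consumed = 0.367 × 309 = 113.4 mol/s = 1ξ₁ + 2ξ₂.
Selectivity: 1ξ₁ / (2ξ₂) = 6.7 → ξ₁ = 13.4 ξ₂.
Substitute: (1·13.4 + 2) ξ₂ = 113.4 → ξ₂ = 7.364 mol/s, ξ₁ = 98.68 mol/s.
Outlet amounts (n = n₀ + Σ ν·ξ):
  V: 309 − 1(98.68) − 2(7.364) = 195.6
  U: 0 + 1(98.68) = 98.68
  P: 0 + 2(7.364) = 14.73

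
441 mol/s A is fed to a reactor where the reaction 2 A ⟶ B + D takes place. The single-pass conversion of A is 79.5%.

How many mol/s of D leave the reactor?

A reacted = 0.795 × 441 = 350.6 mol/s; ν_A = −2, so ξ = 350.6/2 = 175.3 mol/s.
Outlet amounts (n = n₀ + ν ξ):
  A: 441 − 2(175.3) = 90.4
  B: 0 + 1(175.3) = 175.3
  D: 0 + 1(175.3) = 175.3

175 mol/s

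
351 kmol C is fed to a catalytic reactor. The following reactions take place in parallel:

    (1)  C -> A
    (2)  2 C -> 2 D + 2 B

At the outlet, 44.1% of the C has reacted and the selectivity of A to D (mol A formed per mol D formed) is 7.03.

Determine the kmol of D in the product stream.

19.3 kmol

Conversion of C: C consumed = 0.441 × 351 = 154.8 kmol = 1ξ₁ + 2ξ₂.
Selectivity: 1ξ₁ / (2ξ₂) = 7.03 → ξ₁ = 14.06 ξ₂.
Substitute: (1·14.06 + 2) ξ₂ = 154.8 → ξ₂ = 9.638 kmol, ξ₁ = 135.5 kmol.
Outlet amounts (n = n₀ + Σ ν·ξ):
  C: 351 − 1(135.5) − 2(9.638) = 196.2
  A: 0 + 1(135.5) = 135.5
  D: 0 + 2(9.638) = 19.28
  B: 0 + 2(9.638) = 19.28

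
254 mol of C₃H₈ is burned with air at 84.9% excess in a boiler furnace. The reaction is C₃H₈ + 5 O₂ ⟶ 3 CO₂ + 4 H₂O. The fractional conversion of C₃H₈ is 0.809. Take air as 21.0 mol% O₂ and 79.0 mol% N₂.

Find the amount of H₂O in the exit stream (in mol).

Stoichiometric O₂ = 5 × 254 = 1270 mol; O₂ fed = 1270 × 1.849 = 2348 mol.
N₂ fed = 2348 × 79/21 = 8834 mol.
Fuel reacted = 0.809 × 254 → ξ = 205.5 mol.
Outlet (n = n₀ + ν ξ):
  C₃H₈: 254 − 1(205.5) = 48.51
  O₂: 2348 − 5(205.5) = 1321
  N₂: 8834 (inert)
  CO₂: 0 + 3(205.5) = 616.5
  H₂O: 0 + 4(205.5) = 821.9

822 mol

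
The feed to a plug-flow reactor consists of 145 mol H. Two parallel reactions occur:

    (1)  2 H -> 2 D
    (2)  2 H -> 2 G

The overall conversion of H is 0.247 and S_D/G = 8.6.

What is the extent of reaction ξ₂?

Conversion of H: H consumed = 0.247 × 145 = 35.81 mol = 2ξ₁ + 2ξ₂.
Selectivity: 2ξ₁ / (2ξ₂) = 8.6 → ξ₁ = 8.6 ξ₂.
Substitute: (2·8.6 + 2) ξ₂ = 35.81 → ξ₂ = 1.865 mol, ξ₁ = 16.04 mol.
Outlet amounts (n = n₀ + Σ ν·ξ):
  H: 145 − 2(16.04) − 2(1.865) = 109.2
  D: 0 + 2(16.04) = 32.08
  G: 0 + 2(1.865) = 3.731

ξ₂ = 1.87 mol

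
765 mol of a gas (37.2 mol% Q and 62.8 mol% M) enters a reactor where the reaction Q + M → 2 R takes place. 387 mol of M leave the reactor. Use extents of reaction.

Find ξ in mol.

ξ = 93.4 mol

For M: n = n₀ − 1ξ → 387 = 480.4 − 1ξ, giving ξ = 93.42 mol.
Outlet amounts (n = n₀ + ν ξ):
  Q: 284.6 − 1(93.42) = 191.2
  M: 480.4 − 1(93.42) = 387
  R: 0 + 2(93.42) = 186.8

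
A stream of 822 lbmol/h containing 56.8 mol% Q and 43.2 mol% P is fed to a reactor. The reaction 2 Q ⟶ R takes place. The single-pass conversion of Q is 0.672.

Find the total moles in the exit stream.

665 lbmol/h

Q reacted = 0.672 × 466.9 = 313.8 lbmol/h; ν_Q = −2, so ξ = 313.8/2 = 156.9 lbmol/h.
Outlet amounts (n = n₀ + ν ξ):
  Q: 466.9 − 2(156.9) = 153.1
  R: 0 + 1(156.9) = 156.9
  P: 355.1 (inert)
Total out = 153.1 + 156.9 + 355.1 = 665.1 lbmol/h.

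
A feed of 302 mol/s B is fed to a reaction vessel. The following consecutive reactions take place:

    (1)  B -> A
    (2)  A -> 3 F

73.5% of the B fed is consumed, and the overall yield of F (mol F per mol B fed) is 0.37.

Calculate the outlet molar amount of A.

Conversion of B: B consumed = 1ξ₁ = 0.735 × 302 → ξ₁ = 222 mol/s.
Yield of F: 3ξ₂ / 302 = 0.37 → ξ₂ = 37.25 mol/s.
Outlet amounts (n = n₀ + Σ ν·ξ):
  B: 302 − 1(222) = 80.03
  A: 0 + 1(222) − 1(37.25) = 184.7
  F: 0 + 3(37.25) = 111.7

185 mol/s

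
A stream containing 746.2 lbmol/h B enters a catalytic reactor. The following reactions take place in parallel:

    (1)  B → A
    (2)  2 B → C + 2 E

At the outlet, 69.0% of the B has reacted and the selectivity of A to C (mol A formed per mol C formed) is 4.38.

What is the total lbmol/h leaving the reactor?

827 lbmol/h

Conversion of B: B consumed = 0.69 × 746.2 = 514.9 lbmol/h = 1ξ₁ + 2ξ₂.
Selectivity: 1ξ₁ / (1ξ₂) = 4.38 → ξ₁ = 4.38 ξ₂.
Substitute: (1·4.38 + 2) ξ₂ = 514.9 → ξ₂ = 80.7 lbmol/h, ξ₁ = 353.5 lbmol/h.
Outlet amounts (n = n₀ + Σ ν·ξ):
  B: 746.2 − 1(353.5) − 2(80.7) = 231.3
  A: 0 + 1(353.5) = 353.5
  C: 0 + 1(80.7) = 80.7
  E: 0 + 2(80.7) = 161.4
Total out = 231.3 + 353.5 + 80.7 + 161.4 = 826.9 lbmol/h.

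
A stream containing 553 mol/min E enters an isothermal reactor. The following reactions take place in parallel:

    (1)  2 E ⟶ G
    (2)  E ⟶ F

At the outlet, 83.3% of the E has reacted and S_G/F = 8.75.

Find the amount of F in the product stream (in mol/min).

24.9 mol/min

Conversion of E: E consumed = 0.833 × 553 = 460.6 mol/min = 2ξ₁ + 1ξ₂.
Selectivity: 1ξ₁ / (1ξ₂) = 8.75 → ξ₁ = 8.75 ξ₂.
Substitute: (2·8.75 + 1) ξ₂ = 460.6 → ξ₂ = 24.9 mol/min, ξ₁ = 217.9 mol/min.
Outlet amounts (n = n₀ + Σ ν·ξ):
  E: 553 − 2(217.9) − 1(24.9) = 92.35
  G: 0 + 1(217.9) = 217.9
  F: 0 + 1(24.9) = 24.9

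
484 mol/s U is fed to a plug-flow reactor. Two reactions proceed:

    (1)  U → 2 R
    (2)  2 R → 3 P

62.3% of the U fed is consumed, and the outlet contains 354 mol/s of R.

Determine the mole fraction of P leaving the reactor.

0.411

Conversion of U: U consumed = 1ξ₁ = 0.623 × 484 → ξ₁ = 301.5 mol/s.
R balance: n_R = 0 + 2ξ₁ − 2ξ₂ = 354 → ξ₂ = (2·301.5 − 354)/2 = 124.5 mol/s.
Outlet amounts (n = n₀ + Σ ν·ξ):
  U: 484 − 1(301.5) = 182.5
  R: 0 + 2(301.5) − 2(124.5) = 354
  P: 0 + 3(124.5) = 373.6
Total out = 910.1 mol/s; y_P = 373.6 / 910.1 = 0.4105.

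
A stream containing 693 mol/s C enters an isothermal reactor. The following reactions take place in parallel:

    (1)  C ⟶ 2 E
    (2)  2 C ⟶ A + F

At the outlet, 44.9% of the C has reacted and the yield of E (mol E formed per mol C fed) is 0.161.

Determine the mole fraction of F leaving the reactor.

0.171

Yield of E: 2ξ₁ / 693 = 0.161 → ξ₁ = 55.79 mol/s.
Conversion of C: 1ξ₁ + 2ξ₂ = 0.449 × 693 = 311.2 → ξ₂ = 127.7 mol/s.
Outlet amounts (n = n₀ + Σ ν·ξ):
  C: 693 − 1(55.79) − 2(127.7) = 381.8
  E: 0 + 2(55.79) = 111.6
  A: 0 + 1(127.7) = 127.7
  F: 0 + 1(127.7) = 127.7
Total out = 748.8 mol/s; y_F = 127.7 / 748.8 = 0.1705.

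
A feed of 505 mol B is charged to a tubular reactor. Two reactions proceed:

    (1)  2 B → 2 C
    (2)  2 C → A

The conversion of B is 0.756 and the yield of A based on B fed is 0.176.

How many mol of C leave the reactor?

204 mol

Conversion of B: B consumed = 2ξ₁ = 0.756 × 505 → ξ₁ = 190.9 mol.
Yield of A: 1ξ₂ / 505 = 0.176 → ξ₂ = 88.88 mol.
Outlet amounts (n = n₀ + Σ ν·ξ):
  B: 505 − 2(190.9) = 123.2
  C: 0 + 2(190.9) − 2(88.88) = 204
  A: 0 + 1(88.88) = 88.88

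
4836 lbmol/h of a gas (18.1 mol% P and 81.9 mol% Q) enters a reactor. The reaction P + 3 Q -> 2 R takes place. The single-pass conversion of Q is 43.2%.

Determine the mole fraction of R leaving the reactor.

0.309

Q reacted = 0.432 × 3961 = 1711 lbmol/h; ν_Q = −3, so ξ = 1711/3 = 570.3 lbmol/h.
Outlet amounts (n = n₀ + ν ξ):
  P: 875.3 − 1(570.3) = 305
  Q: 3961 − 3(570.3) = 2250
  R: 0 + 2(570.3) = 1141
Total out = 3695 lbmol/h; y_R = 1141 / 3695 = 0.3087.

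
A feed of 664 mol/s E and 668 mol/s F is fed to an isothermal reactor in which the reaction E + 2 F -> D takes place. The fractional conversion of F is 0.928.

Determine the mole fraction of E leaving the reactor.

F reacted = 0.928 × 668 = 619.9 mol/s; ν_F = −2, so ξ = 619.9/2 = 310 mol/s.
Outlet amounts (n = n₀ + ν ξ):
  E: 664 − 1(310) = 354
  F: 668 − 2(310) = 48.1
  D: 0 + 1(310) = 310
Total out = 712.1 mol/s; y_E = 354 / 712.1 = 0.4972.

0.497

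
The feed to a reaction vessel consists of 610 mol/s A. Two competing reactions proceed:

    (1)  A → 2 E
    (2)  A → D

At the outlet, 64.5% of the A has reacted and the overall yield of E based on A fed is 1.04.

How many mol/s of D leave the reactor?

76.2 mol/s

Yield of E: 2ξ₁ / 610 = 1.04 → ξ₁ = 317.2 mol/s.
Conversion of A: 1ξ₁ + 1ξ₂ = 0.645 × 610 = 393.4 → ξ₂ = 76.25 mol/s.
Outlet amounts (n = n₀ + Σ ν·ξ):
  A: 610 − 1(317.2) − 1(76.25) = 216.6
  E: 0 + 2(317.2) = 634.4
  D: 0 + 1(76.25) = 76.25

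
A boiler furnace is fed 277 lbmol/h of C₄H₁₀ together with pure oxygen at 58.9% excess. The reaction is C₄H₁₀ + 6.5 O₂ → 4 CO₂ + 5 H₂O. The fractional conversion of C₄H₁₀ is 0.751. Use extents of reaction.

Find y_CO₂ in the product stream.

0.241

Stoichiometric O₂ = 6.5 × 277 = 1800 lbmol/h; O₂ fed = 1800 × 1.589 = 2861 lbmol/h.
Fuel reacted = 0.751 × 277 → ξ = 208 lbmol/h.
Outlet (n = n₀ + ν ξ):
  C₄H₁₀: 277 − 1(208) = 68.97
  O₂: 2861 − 6.5(208) = 1509
  CO₂: 0 + 4(208) = 832.1
  H₂O: 0 + 5(208) = 1040
Total out = 3450 lbmol/h; y_CO₂ = 832.1 / 3450 = 0.2412.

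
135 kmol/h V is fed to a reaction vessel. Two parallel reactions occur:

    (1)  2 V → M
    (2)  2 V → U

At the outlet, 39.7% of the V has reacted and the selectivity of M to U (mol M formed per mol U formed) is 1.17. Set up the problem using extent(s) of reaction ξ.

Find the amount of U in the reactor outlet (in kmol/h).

Conversion of V: V consumed = 0.397 × 135 = 53.6 kmol/h = 2ξ₁ + 2ξ₂.
Selectivity: 1ξ₁ / (1ξ₂) = 1.17 → ξ₁ = 1.17 ξ₂.
Substitute: (2·1.17 + 2) ξ₂ = 53.6 → ξ₂ = 12.35 kmol/h, ξ₁ = 14.45 kmol/h.
Outlet amounts (n = n₀ + Σ ν·ξ):
  V: 135 − 2(14.45) − 2(12.35) = 81.4
  M: 0 + 1(14.45) = 14.45
  U: 0 + 1(12.35) = 12.35

12.3 kmol/h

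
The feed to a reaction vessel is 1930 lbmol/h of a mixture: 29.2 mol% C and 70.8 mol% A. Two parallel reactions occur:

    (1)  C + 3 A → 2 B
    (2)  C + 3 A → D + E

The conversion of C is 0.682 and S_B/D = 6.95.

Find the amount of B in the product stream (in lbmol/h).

597 lbmol/h

Conversion of C: C consumed = 0.682 × 563.6 = 384.3 lbmol/h = 1ξ₁ + 1ξ₂.
Selectivity: 2ξ₁ / (1ξ₂) = 6.95 → ξ₁ = 3.475 ξ₂.
Substitute: (1·3.475 + 1) ξ₂ = 384.3 → ξ₂ = 85.89 lbmol/h, ξ₁ = 298.5 lbmol/h.
Outlet amounts (n = n₀ + Σ ν·ξ):
  C: 563.6 − 1(298.5) − 1(85.89) = 179.2
  A: 1366 − 3(298.5) − 3(85.89) = 213.4
  B: 0 + 2(298.5) = 596.9
  D: 0 + 1(85.89) = 85.89
  E: 0 + 1(85.89) = 85.89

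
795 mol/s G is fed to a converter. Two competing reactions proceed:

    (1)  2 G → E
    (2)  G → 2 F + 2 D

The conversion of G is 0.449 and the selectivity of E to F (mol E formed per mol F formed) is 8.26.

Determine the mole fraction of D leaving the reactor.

0.0321

Conversion of G: G consumed = 0.449 × 795 = 357 mol/s = 2ξ₁ + 1ξ₂.
Selectivity: 1ξ₁ / (2ξ₂) = 8.26 → ξ₁ = 16.52 ξ₂.
Substitute: (2·16.52 + 1) ξ₂ = 357 → ξ₂ = 10.49 mol/s, ξ₁ = 173.2 mol/s.
Outlet amounts (n = n₀ + Σ ν·ξ):
  G: 795 − 2(173.2) − 1(10.49) = 438
  E: 0 + 1(173.2) = 173.2
  F: 0 + 2(10.49) = 20.97
  D: 0 + 2(10.49) = 20.97
Total out = 653.2 mol/s; y_D = 20.97 / 653.2 = 0.03211.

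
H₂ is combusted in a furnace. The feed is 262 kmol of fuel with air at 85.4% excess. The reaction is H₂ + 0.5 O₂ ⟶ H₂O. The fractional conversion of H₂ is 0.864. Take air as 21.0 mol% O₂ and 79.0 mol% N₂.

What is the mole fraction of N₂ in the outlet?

Stoichiometric O₂ = 0.5 × 262 = 131 kmol; O₂ fed = 131 × 1.854 = 242.9 kmol.
N₂ fed = 242.9 × 79/21 = 913.7 kmol.
Fuel reacted = 0.864 × 262 → ξ = 226.4 kmol.
Outlet (n = n₀ + ν ξ):
  H₂: 262 − 1(226.4) = 35.63
  O₂: 242.9 − 0.5(226.4) = 129.7
  N₂: 913.7 (inert)
  H₂O: 0 + 1(226.4) = 226.4
Total out = 1305 kmol; y_N₂ = 913.7 / 1305 = 0.6999.

0.7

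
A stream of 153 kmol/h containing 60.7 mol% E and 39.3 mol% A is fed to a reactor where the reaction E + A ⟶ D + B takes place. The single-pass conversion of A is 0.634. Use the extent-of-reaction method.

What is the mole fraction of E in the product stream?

0.358

A reacted = 0.634 × 60.13 = 38.12 kmol/h; ν_A = −1, so ξ = 38.12/1 = 38.12 kmol/h.
Outlet amounts (n = n₀ + ν ξ):
  E: 92.87 − 1(38.12) = 54.75
  A: 60.13 − 1(38.12) = 22.01
  D: 0 + 1(38.12) = 38.12
  B: 0 + 1(38.12) = 38.12
Total out = 153 kmol/h; y_E = 54.75 / 153 = 0.3578.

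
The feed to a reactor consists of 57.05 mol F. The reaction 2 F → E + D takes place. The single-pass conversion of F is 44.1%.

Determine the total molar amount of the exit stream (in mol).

57 mol

F reacted = 0.441 × 57.05 = 25.16 mol; ν_F = −2, so ξ = 25.16/2 = 12.58 mol.
Outlet amounts (n = n₀ + ν ξ):
  F: 57.05 − 2(12.58) = 31.89
  E: 0 + 1(12.58) = 12.58
  D: 0 + 1(12.58) = 12.58
Total out = 31.89 + 12.58 + 12.58 = 57.05 mol.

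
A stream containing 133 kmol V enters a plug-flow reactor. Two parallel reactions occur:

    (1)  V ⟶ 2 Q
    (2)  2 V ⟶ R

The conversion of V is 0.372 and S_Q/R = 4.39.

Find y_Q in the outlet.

Conversion of V: V consumed = 0.372 × 133 = 49.48 kmol = 1ξ₁ + 2ξ₂.
Selectivity: 2ξ₁ / (1ξ₂) = 4.39 → ξ₁ = 2.195 ξ₂.
Substitute: (1·2.195 + 2) ξ₂ = 49.48 → ξ₂ = 11.79 kmol, ξ₁ = 25.89 kmol.
Outlet amounts (n = n₀ + Σ ν·ξ):
  V: 133 − 1(25.89) − 2(11.79) = 83.52
  Q: 0 + 2(25.89) = 51.78
  R: 0 + 1(11.79) = 11.79
Total out = 147.1 kmol; y_Q = 51.78 / 147.1 = 0.352.

0.352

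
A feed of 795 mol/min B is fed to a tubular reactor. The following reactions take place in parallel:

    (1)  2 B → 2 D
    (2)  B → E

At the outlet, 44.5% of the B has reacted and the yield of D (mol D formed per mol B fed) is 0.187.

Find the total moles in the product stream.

Yield of D: 2ξ₁ / 795 = 0.187 → ξ₁ = 74.33 mol/min.
Conversion of B: 2ξ₁ + 1ξ₂ = 0.445 × 795 = 353.8 → ξ₂ = 205.1 mol/min.
Outlet amounts (n = n₀ + Σ ν·ξ):
  B: 795 − 2(74.33) − 1(205.1) = 441.2
  D: 0 + 2(74.33) = 148.7
  E: 0 + 1(205.1) = 205.1
Total out = 441.2 + 148.7 + 205.1 = 795 mol/min.

795 mol/min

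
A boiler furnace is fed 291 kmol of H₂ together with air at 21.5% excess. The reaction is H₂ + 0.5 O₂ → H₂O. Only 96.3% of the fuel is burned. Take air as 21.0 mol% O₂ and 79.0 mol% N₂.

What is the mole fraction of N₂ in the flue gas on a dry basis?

Stoichiometric O₂ = 0.5 × 291 = 145.5 kmol; O₂ fed = 145.5 × 1.215 = 176.8 kmol.
N₂ fed = 176.8 × 79/21 = 665 kmol.
Fuel reacted = 0.963 × 291 → ξ = 280.2 kmol.
Outlet (n = n₀ + ν ξ):
  H₂: 291 − 1(280.2) = 10.77
  O₂: 176.8 − 0.5(280.2) = 36.67
  N₂: 665 (inert)
  H₂O: 0 + 1(280.2) = 280.2
Dry total = 712.5 kmol; y_N₂ (dry) = 665 / 712.5 = 0.9334.

0.933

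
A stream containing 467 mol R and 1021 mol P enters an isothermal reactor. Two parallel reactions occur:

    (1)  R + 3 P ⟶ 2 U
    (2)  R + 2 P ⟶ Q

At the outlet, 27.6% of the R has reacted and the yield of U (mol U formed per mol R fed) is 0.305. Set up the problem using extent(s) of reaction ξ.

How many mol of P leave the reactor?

692 mol

Yield of U: 2ξ₁ / 467 = 0.305 → ξ₁ = 71.22 mol.
Conversion of R: 1ξ₁ + 1ξ₂ = 0.276 × 467 = 128.9 → ξ₂ = 57.67 mol.
Outlet amounts (n = n₀ + Σ ν·ξ):
  R: 467 − 1(71.22) − 1(57.67) = 338.1
  P: 1021 − 3(71.22) − 2(57.67) = 692
  U: 0 + 2(71.22) = 142.4
  Q: 0 + 1(57.67) = 57.67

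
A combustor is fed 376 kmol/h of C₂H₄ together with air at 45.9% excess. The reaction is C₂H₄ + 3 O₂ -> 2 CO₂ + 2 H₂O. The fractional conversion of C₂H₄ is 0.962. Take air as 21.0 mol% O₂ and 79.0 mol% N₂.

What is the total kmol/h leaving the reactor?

Stoichiometric O₂ = 3 × 376 = 1128 kmol/h; O₂ fed = 1128 × 1.459 = 1646 kmol/h.
N₂ fed = 1646 × 79/21 = 6191 kmol/h.
Fuel reacted = 0.962 × 376 → ξ = 361.7 kmol/h.
Outlet (n = n₀ + ν ξ):
  C₂H₄: 376 − 1(361.7) = 14.29
  O₂: 1646 − 3(361.7) = 560.6
  N₂: 6191 (inert)
  CO₂: 0 + 2(361.7) = 723.4
  H₂O: 0 + 2(361.7) = 723.4
Total out = 14.29 + 560.6 + 6191 + 723.4 + 723.4 = 8213 kmol/h.

8210 kmol/h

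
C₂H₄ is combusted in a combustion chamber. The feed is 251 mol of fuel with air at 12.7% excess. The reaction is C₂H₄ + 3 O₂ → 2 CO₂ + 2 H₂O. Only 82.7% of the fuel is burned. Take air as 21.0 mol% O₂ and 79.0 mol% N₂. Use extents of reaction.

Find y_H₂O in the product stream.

0.0967

Stoichiometric O₂ = 3 × 251 = 753 mol; O₂ fed = 753 × 1.127 = 848.6 mol.
N₂ fed = 848.6 × 79/21 = 3192 mol.
Fuel reacted = 0.827 × 251 → ξ = 207.6 mol.
Outlet (n = n₀ + ν ξ):
  C₂H₄: 251 − 1(207.6) = 43.42
  O₂: 848.6 − 3(207.6) = 225.9
  N₂: 3192 (inert)
  CO₂: 0 + 2(207.6) = 415.2
  H₂O: 0 + 2(207.6) = 415.2
Total out = 4292 mol; y_H₂O = 415.2 / 4292 = 0.09673.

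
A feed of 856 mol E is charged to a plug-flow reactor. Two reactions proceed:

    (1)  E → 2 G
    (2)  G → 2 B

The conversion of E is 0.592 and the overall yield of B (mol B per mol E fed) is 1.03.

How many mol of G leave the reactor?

573 mol

Conversion of E: E consumed = 1ξ₁ = 0.592 × 856 → ξ₁ = 506.8 mol.
Yield of B: 2ξ₂ / 856 = 1.03 → ξ₂ = 440.8 mol.
Outlet amounts (n = n₀ + Σ ν·ξ):
  E: 856 − 1(506.8) = 349.2
  G: 0 + 2(506.8) − 1(440.8) = 572.7
  B: 0 + 2(440.8) = 881.7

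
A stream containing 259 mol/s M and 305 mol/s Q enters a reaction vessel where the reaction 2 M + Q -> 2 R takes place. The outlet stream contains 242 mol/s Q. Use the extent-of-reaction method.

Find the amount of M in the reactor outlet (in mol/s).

133 mol/s

For Q: n = n₀ − 1ξ → 242 = 305 − 1ξ, giving ξ = 63 mol/s.
Outlet amounts (n = n₀ + ν ξ):
  M: 259 − 2(63) = 133
  Q: 305 − 1(63) = 242
  R: 0 + 2(63) = 126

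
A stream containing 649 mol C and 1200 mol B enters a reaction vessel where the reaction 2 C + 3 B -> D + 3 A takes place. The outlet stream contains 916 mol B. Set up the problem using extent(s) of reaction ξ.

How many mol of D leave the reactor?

For B: n = n₀ − 3ξ → 916 = 1200 − 3ξ, giving ξ = 94.67 mol.
Outlet amounts (n = n₀ + ν ξ):
  C: 649 − 2(94.67) = 459.7
  B: 1200 − 3(94.67) = 916
  D: 0 + 1(94.67) = 94.67
  A: 0 + 3(94.67) = 284

94.7 mol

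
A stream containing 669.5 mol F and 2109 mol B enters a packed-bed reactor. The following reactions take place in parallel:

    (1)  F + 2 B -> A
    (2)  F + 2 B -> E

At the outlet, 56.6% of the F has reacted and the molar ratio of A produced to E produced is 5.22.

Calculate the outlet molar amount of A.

Conversion of F: F consumed = 0.566 × 669.5 = 378.9 mol = 1ξ₁ + 1ξ₂.
Selectivity: 1ξ₁ / (1ξ₂) = 5.22 → ξ₁ = 5.22 ξ₂.
Substitute: (1·5.22 + 1) ξ₂ = 378.9 → ξ₂ = 60.92 mol, ξ₁ = 318 mol.
Outlet amounts (n = n₀ + Σ ν·ξ):
  F: 669.5 − 1(318) − 1(60.92) = 290.6
  B: 2109 − 2(318) − 2(60.92) = 1351
  A: 0 + 1(318) = 318
  E: 0 + 1(60.92) = 60.92

318 mol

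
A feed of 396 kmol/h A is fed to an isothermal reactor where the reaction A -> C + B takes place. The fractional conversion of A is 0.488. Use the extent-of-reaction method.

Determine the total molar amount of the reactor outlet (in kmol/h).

A reacted = 0.488 × 396 = 193.2 kmol/h; ν_A = −1, so ξ = 193.2/1 = 193.2 kmol/h.
Outlet amounts (n = n₀ + ν ξ):
  A: 396 − 1(193.2) = 202.8
  C: 0 + 1(193.2) = 193.2
  B: 0 + 1(193.2) = 193.2
Total out = 202.8 + 193.2 + 193.2 = 589.2 kmol/h.

589 kmol/h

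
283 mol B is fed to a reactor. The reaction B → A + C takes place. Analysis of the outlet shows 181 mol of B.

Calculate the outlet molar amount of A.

102 mol

For B: n = n₀ − 1ξ → 181 = 283 − 1ξ, giving ξ = 102 mol.
Outlet amounts (n = n₀ + ν ξ):
  B: 283 − 1(102) = 181
  A: 0 + 1(102) = 102
  C: 0 + 1(102) = 102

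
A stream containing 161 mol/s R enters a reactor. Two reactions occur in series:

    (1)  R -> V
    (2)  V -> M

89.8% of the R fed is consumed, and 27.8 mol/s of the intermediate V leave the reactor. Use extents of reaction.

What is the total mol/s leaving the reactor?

Conversion of R: R consumed = 1ξ₁ = 0.898 × 161 → ξ₁ = 144.6 mol/s.
V balance: n_V = 0 + 1ξ₁ − 1ξ₂ = 27.8 → ξ₂ = (1·144.6 − 27.8)/1 = 116.8 mol/s.
Outlet amounts (n = n₀ + Σ ν·ξ):
  R: 161 − 1(144.6) = 16.42
  V: 0 + 1(144.6) − 1(116.8) = 27.8
  M: 0 + 1(116.8) = 116.8
Total out = 16.42 + 27.8 + 116.8 = 161 mol/s.

161 mol/s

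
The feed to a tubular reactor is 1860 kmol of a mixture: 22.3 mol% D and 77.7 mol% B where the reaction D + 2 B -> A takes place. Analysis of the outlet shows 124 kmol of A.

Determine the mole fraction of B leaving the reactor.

0.743

For A: n = n₀ + 1ξ → 124 = 0 + 1ξ, giving ξ = 124 kmol.
Outlet amounts (n = n₀ + ν ξ):
  D: 414.8 − 1(124) = 290.8
  B: 1445 − 2(124) = 1197
  A: 0 + 1(124) = 124
Total out = 1612 kmol; y_B = 1197 / 1612 = 0.7427.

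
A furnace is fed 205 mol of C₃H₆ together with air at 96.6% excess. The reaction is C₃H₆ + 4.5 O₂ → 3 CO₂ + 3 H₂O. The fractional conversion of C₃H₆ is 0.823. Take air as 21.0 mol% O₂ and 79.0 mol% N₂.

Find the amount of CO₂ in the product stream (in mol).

Stoichiometric O₂ = 4.5 × 205 = 922.5 mol; O₂ fed = 922.5 × 1.966 = 1814 mol.
N₂ fed = 1814 × 79/21 = 6823 mol.
Fuel reacted = 0.823 × 205 → ξ = 168.7 mol.
Outlet (n = n₀ + ν ξ):
  C₃H₆: 205 − 1(168.7) = 36.28
  O₂: 1814 − 4.5(168.7) = 1054
  N₂: 6823 (inert)
  CO₂: 0 + 3(168.7) = 506.1
  H₂O: 0 + 3(168.7) = 506.1

506 mol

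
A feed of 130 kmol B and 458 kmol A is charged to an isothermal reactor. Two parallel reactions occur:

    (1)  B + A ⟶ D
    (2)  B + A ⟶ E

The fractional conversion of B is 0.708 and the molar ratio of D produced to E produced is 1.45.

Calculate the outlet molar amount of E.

Conversion of B: B consumed = 0.708 × 130 = 92.04 kmol = 1ξ₁ + 1ξ₂.
Selectivity: 1ξ₁ / (1ξ₂) = 1.45 → ξ₁ = 1.45 ξ₂.
Substitute: (1·1.45 + 1) ξ₂ = 92.04 → ξ₂ = 37.57 kmol, ξ₁ = 54.47 kmol.
Outlet amounts (n = n₀ + Σ ν·ξ):
  B: 130 − 1(54.47) − 1(37.57) = 37.96
  A: 458 − 1(54.47) − 1(37.57) = 366
  D: 0 + 1(54.47) = 54.47
  E: 0 + 1(37.57) = 37.57

37.6 kmol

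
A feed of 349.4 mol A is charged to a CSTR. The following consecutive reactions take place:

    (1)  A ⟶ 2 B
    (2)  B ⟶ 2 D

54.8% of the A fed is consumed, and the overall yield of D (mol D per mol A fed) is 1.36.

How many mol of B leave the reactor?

Conversion of A: A consumed = 1ξ₁ = 0.548 × 349.4 → ξ₁ = 191.5 mol.
Yield of D: 2ξ₂ / 349.4 = 1.36 → ξ₂ = 237.6 mol.
Outlet amounts (n = n₀ + Σ ν·ξ):
  A: 349.4 − 1(191.5) = 157.9
  B: 0 + 2(191.5) − 1(237.6) = 145.4
  D: 0 + 2(237.6) = 475.2

145 mol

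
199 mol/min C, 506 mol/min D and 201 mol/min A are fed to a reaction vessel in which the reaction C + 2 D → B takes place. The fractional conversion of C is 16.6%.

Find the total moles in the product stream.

840 mol/min

C reacted = 0.166 × 199 = 33.03 mol/min; ν_C = −1, so ξ = 33.03/1 = 33.03 mol/min.
Outlet amounts (n = n₀ + ν ξ):
  C: 199 − 1(33.03) = 166
  D: 506 − 2(33.03) = 439.9
  B: 0 + 1(33.03) = 33.03
  A: 201 (inert)
Total out = 166 + 439.9 + 33.03 + 201 = 839.9 mol/min.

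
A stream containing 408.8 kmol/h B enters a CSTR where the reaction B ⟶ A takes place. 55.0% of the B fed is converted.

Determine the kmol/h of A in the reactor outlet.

B reacted = 0.55 × 408.8 = 224.8 kmol/h; ν_B = −1, so ξ = 224.8/1 = 224.8 kmol/h.
Outlet amounts (n = n₀ + ν ξ):
  B: 408.8 − 1(224.8) = 184
  A: 0 + 1(224.8) = 224.8

225 kmol/h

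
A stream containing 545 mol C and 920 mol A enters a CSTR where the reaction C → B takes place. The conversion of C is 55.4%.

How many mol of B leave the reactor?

C reacted = 0.554 × 545 = 301.9 mol; ν_C = −1, so ξ = 301.9/1 = 301.9 mol.
Outlet amounts (n = n₀ + ν ξ):
  C: 545 − 1(301.9) = 243.1
  B: 0 + 1(301.9) = 301.9
  A: 920 (inert)

302 mol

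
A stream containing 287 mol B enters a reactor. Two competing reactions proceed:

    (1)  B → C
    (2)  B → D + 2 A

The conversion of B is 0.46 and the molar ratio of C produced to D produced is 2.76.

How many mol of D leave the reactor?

Conversion of B: B consumed = 0.46 × 287 = 132 mol = 1ξ₁ + 1ξ₂.
Selectivity: 1ξ₁ / (1ξ₂) = 2.76 → ξ₁ = 2.76 ξ₂.
Substitute: (1·2.76 + 1) ξ₂ = 132 → ξ₂ = 35.11 mol, ξ₁ = 96.91 mol.
Outlet amounts (n = n₀ + Σ ν·ξ):
  B: 287 − 1(96.91) − 1(35.11) = 155
  C: 0 + 1(96.91) = 96.91
  D: 0 + 1(35.11) = 35.11
  A: 0 + 2(35.11) = 70.22

35.1 mol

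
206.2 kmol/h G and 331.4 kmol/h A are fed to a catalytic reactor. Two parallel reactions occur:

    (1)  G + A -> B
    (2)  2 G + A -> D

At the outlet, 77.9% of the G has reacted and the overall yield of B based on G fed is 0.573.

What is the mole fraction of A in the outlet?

Yield of B: 1ξ₁ / 206.2 = 0.573 → ξ₁ = 118.2 kmol/h.
Conversion of G: 1ξ₁ + 2ξ₂ = 0.779 × 206.2 = 160.6 → ξ₂ = 21.24 kmol/h.
Outlet amounts (n = n₀ + Σ ν·ξ):
  G: 206.2 − 1(118.2) − 2(21.24) = 45.57
  A: 331.4 − 1(118.2) − 1(21.24) = 192
  B: 0 + 1(118.2) = 118.2
  D: 0 + 1(21.24) = 21.24
Total out = 377 kmol/h; y_A = 192 / 377 = 0.5093.

0.509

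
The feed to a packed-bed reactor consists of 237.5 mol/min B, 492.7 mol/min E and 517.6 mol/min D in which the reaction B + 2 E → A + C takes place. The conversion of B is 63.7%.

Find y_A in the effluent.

0.138

B reacted = 0.637 × 237.5 = 151.3 mol/min; ν_B = −1, so ξ = 151.3/1 = 151.3 mol/min.
Outlet amounts (n = n₀ + ν ξ):
  B: 237.5 − 1(151.3) = 86.21
  E: 492.7 − 2(151.3) = 190.1
  A: 0 + 1(151.3) = 151.3
  C: 0 + 1(151.3) = 151.3
  D: 517.6 (inert)
Total out = 1097 mol/min; y_A = 151.3 / 1097 = 0.138.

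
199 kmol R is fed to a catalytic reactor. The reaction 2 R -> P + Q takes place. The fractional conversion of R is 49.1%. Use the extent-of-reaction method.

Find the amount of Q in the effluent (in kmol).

R reacted = 0.491 × 199 = 97.71 kmol; ν_R = −2, so ξ = 97.71/2 = 48.85 kmol.
Outlet amounts (n = n₀ + ν ξ):
  R: 199 − 2(48.85) = 101.3
  P: 0 + 1(48.85) = 48.85
  Q: 0 + 1(48.85) = 48.85

48.9 kmol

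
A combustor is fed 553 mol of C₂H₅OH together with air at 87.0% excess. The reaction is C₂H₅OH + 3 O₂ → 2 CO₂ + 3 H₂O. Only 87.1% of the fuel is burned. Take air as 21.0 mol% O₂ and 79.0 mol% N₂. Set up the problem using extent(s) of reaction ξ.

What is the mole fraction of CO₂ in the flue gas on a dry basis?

0.0671

Stoichiometric O₂ = 3 × 553 = 1659 mol; O₂ fed = 1659 × 1.870 = 3102 mol.
N₂ fed = 3102 × 79/21 = 11670 mol.
Fuel reacted = 0.871 × 553 → ξ = 481.7 mol.
Outlet (n = n₀ + ν ξ):
  C₂H₅OH: 553 − 1(481.7) = 71.34
  O₂: 3102 − 3(481.7) = 1657
  N₂: 11670 (inert)
  CO₂: 0 + 2(481.7) = 963.3
  H₂O: 0 + 3(481.7) = 1445
Dry total = 14360 mol; y_CO₂ (dry) = 963.3 / 14360 = 0.06707.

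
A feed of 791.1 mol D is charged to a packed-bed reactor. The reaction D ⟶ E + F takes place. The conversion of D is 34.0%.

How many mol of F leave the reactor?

D reacted = 0.34 × 791.1 = 269 mol; ν_D = −1, so ξ = 269/1 = 269 mol.
Outlet amounts (n = n₀ + ν ξ):
  D: 791.1 − 1(269) = 522.1
  E: 0 + 1(269) = 269
  F: 0 + 1(269) = 269

269 mol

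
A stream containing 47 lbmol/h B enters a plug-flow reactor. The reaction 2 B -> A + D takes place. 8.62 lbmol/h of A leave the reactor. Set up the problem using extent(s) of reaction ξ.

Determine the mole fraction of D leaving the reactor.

For A: n = n₀ + 1ξ → 8.62 = 0 + 1ξ, giving ξ = 8.62 lbmol/h.
Outlet amounts (n = n₀ + ν ξ):
  B: 47 − 2(8.62) = 29.76
  A: 0 + 1(8.62) = 8.62
  D: 0 + 1(8.62) = 8.62
Total out = 47 lbmol/h; y_D = 8.62 / 47 = 0.1834.

0.183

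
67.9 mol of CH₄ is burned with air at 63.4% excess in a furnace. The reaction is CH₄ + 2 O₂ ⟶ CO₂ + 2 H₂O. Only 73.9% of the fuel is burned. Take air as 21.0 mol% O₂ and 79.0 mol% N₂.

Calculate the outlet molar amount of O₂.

Stoichiometric O₂ = 2 × 67.9 = 135.8 mol; O₂ fed = 135.8 × 1.634 = 221.9 mol.
N₂ fed = 221.9 × 79/21 = 834.8 mol.
Fuel reacted = 0.739 × 67.9 → ξ = 50.18 mol.
Outlet (n = n₀ + ν ξ):
  CH₄: 67.9 − 1(50.18) = 17.72
  O₂: 221.9 − 2(50.18) = 121.5
  N₂: 834.8 (inert)
  CO₂: 0 + 1(50.18) = 50.18
  H₂O: 0 + 2(50.18) = 100.4

122 mol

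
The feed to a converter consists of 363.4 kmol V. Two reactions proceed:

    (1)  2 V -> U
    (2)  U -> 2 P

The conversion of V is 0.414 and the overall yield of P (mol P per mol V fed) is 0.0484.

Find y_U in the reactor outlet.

Conversion of V: V consumed = 2ξ₁ = 0.414 × 363.4 → ξ₁ = 75.22 kmol.
Yield of P: 2ξ₂ / 363.4 = 0.0484 → ξ₂ = 8.794 kmol.
Outlet amounts (n = n₀ + Σ ν·ξ):
  V: 363.4 − 2(75.22) = 213
  U: 0 + 1(75.22) − 1(8.794) = 66.43
  P: 0 + 2(8.794) = 17.59
Total out = 297 kmol; y_U = 66.43 / 297 = 0.2237.

0.224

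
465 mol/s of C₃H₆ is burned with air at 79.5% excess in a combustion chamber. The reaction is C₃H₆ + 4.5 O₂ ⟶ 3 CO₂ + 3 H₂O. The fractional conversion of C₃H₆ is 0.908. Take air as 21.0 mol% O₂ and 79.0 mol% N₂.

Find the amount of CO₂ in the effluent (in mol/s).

Stoichiometric O₂ = 4.5 × 465 = 2092 mol/s; O₂ fed = 2092 × 1.795 = 3756 mol/s.
N₂ fed = 3756 × 79/21 = 14130 mol/s.
Fuel reacted = 0.908 × 465 → ξ = 422.2 mol/s.
Outlet (n = n₀ + ν ξ):
  C₃H₆: 465 − 1(422.2) = 42.78
  O₂: 3756 − 4.5(422.2) = 1856
  N₂: 14130 (inert)
  CO₂: 0 + 3(422.2) = 1267
  H₂O: 0 + 3(422.2) = 1267

1270 mol/s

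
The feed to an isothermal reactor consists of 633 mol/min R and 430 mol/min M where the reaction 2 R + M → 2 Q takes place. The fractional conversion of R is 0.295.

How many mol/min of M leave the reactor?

337 mol/min

R reacted = 0.295 × 633 = 186.7 mol/min; ν_R = −2, so ξ = 186.7/2 = 93.37 mol/min.
Outlet amounts (n = n₀ + ν ξ):
  R: 633 − 2(93.37) = 446.3
  M: 430 − 1(93.37) = 336.6
  Q: 0 + 2(93.37) = 186.7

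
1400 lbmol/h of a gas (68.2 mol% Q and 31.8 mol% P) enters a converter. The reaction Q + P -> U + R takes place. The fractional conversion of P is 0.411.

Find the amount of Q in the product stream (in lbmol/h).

P reacted = 0.411 × 445.2 = 183 lbmol/h; ν_P = −1, so ξ = 183/1 = 183 lbmol/h.
Outlet amounts (n = n₀ + ν ξ):
  Q: 954.8 − 1(183) = 771.8
  P: 445.2 − 1(183) = 262.2
  U: 0 + 1(183) = 183
  R: 0 + 1(183) = 183

772 lbmol/h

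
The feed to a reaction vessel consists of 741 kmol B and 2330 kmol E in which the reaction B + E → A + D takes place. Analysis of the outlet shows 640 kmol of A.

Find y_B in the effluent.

0.0329

For A: n = n₀ + 1ξ → 640 = 0 + 1ξ, giving ξ = 640 kmol.
Outlet amounts (n = n₀ + ν ξ):
  B: 741 − 1(640) = 101
  E: 2330 − 1(640) = 1690
  A: 0 + 1(640) = 640
  D: 0 + 1(640) = 640
Total out = 3071 kmol; y_B = 101 / 3071 = 0.03289.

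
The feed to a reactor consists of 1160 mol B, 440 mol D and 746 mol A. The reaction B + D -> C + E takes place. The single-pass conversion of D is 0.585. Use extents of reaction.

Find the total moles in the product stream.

2350 mol

D reacted = 0.585 × 440 = 257.4 mol; ν_D = −1, so ξ = 257.4/1 = 257.4 mol.
Outlet amounts (n = n₀ + ν ξ):
  B: 1160 − 1(257.4) = 902.6
  D: 440 − 1(257.4) = 182.6
  C: 0 + 1(257.4) = 257.4
  E: 0 + 1(257.4) = 257.4
  A: 746 (inert)
Total out = 902.6 + 182.6 + 257.4 + 257.4 + 746 = 2346 mol.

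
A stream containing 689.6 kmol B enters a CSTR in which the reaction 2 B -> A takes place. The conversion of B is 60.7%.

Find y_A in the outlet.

B reacted = 0.607 × 689.6 = 418.6 kmol; ν_B = −2, so ξ = 418.6/2 = 209.3 kmol.
Outlet amounts (n = n₀ + ν ξ):
  B: 689.6 − 2(209.3) = 271
  A: 0 + 1(209.3) = 209.3
Total out = 480.3 kmol; y_A = 209.3 / 480.3 = 0.4358.

0.436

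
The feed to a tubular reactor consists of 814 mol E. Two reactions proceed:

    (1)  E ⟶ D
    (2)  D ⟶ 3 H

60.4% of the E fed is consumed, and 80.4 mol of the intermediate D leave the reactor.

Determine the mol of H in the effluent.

1230 mol

Conversion of E: E consumed = 1ξ₁ = 0.604 × 814 → ξ₁ = 491.7 mol.
D balance: n_D = 0 + 1ξ₁ − 1ξ₂ = 80.4 → ξ₂ = (1·491.7 − 80.4)/1 = 411.3 mol.
Outlet amounts (n = n₀ + Σ ν·ξ):
  E: 814 − 1(491.7) = 322.3
  D: 0 + 1(491.7) − 1(411.3) = 80.4
  H: 0 + 3(411.3) = 1234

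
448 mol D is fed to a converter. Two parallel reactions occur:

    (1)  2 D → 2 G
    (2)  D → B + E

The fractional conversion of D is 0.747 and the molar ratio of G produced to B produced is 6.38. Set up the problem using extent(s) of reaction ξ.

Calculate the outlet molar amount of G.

289 mol

Conversion of D: D consumed = 0.747 × 448 = 334.7 mol = 2ξ₁ + 1ξ₂.
Selectivity: 2ξ₁ / (1ξ₂) = 6.38 → ξ₁ = 3.19 ξ₂.
Substitute: (2·3.19 + 1) ξ₂ = 334.7 → ξ₂ = 45.35 mol, ξ₁ = 144.7 mol.
Outlet amounts (n = n₀ + Σ ν·ξ):
  D: 448 − 2(144.7) − 1(45.35) = 113.3
  G: 0 + 2(144.7) = 289.3
  B: 0 + 1(45.35) = 45.35
  E: 0 + 1(45.35) = 45.35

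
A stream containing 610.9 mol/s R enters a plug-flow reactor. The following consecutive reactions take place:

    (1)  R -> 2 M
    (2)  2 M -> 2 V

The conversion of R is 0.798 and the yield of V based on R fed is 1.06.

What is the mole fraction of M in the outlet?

Conversion of R: R consumed = 1ξ₁ = 0.798 × 610.9 → ξ₁ = 487.5 mol/s.
Yield of V: 2ξ₂ / 610.9 = 1.06 → ξ₂ = 323.8 mol/s.
Outlet amounts (n = n₀ + Σ ν·ξ):
  R: 610.9 − 1(487.5) = 123.4
  M: 0 + 2(487.5) − 2(323.8) = 327.4
  V: 0 + 2(323.8) = 647.6
Total out = 1098 mol/s; y_M = 327.4 / 1098 = 0.2981.

0.298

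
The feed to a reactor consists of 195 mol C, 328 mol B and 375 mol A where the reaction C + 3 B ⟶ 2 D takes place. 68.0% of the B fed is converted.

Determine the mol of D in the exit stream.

149 mol

B reacted = 0.68 × 328 = 223 mol; ν_B = −3, so ξ = 223/3 = 74.35 mol.
Outlet amounts (n = n₀ + ν ξ):
  C: 195 − 1(74.35) = 120.7
  B: 328 − 3(74.35) = 105
  D: 0 + 2(74.35) = 148.7
  A: 375 (inert)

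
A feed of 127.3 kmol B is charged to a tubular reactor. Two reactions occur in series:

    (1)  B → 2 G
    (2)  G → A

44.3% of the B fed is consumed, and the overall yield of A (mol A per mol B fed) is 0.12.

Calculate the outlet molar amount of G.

97.5 kmol

Conversion of B: B consumed = 1ξ₁ = 0.443 × 127.3 → ξ₁ = 56.39 kmol.
Yield of A: 1ξ₂ / 127.3 = 0.12 → ξ₂ = 15.28 kmol.
Outlet amounts (n = n₀ + Σ ν·ξ):
  B: 127.3 − 1(56.39) = 70.91
  G: 0 + 2(56.39) − 1(15.28) = 97.51
  A: 0 + 1(15.28) = 15.28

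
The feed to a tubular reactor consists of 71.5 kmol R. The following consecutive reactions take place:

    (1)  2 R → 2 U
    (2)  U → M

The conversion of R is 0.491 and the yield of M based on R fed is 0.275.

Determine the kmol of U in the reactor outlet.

Conversion of R: R consumed = 2ξ₁ = 0.491 × 71.5 → ξ₁ = 17.55 kmol.
Yield of M: 1ξ₂ / 71.5 = 0.275 → ξ₂ = 19.66 kmol.
Outlet amounts (n = n₀ + Σ ν·ξ):
  R: 71.5 − 2(17.55) = 36.39
  U: 0 + 2(17.55) − 1(19.66) = 15.44
  M: 0 + 1(19.66) = 19.66

15.4 kmol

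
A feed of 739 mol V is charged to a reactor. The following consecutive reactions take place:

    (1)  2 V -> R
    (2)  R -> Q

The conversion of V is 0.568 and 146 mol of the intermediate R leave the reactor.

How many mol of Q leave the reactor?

Conversion of V: V consumed = 2ξ₁ = 0.568 × 739 → ξ₁ = 209.9 mol.
R balance: n_R = 0 + 1ξ₁ − 1ξ₂ = 146 → ξ₂ = (1·209.9 − 146)/1 = 63.88 mol.
Outlet amounts (n = n₀ + Σ ν·ξ):
  V: 739 − 2(209.9) = 319.2
  R: 0 + 1(209.9) − 1(63.88) = 146
  Q: 0 + 1(63.88) = 63.88

63.9 mol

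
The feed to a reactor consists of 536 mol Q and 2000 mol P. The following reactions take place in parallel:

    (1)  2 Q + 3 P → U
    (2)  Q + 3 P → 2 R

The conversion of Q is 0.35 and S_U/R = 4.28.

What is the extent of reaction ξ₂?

Conversion of Q: Q consumed = 0.35 × 536 = 187.6 mol = 2ξ₁ + 1ξ₂.
Selectivity: 1ξ₁ / (2ξ₂) = 4.28 → ξ₁ = 8.56 ξ₂.
Substitute: (2·8.56 + 1) ξ₂ = 187.6 → ξ₂ = 10.35 mol, ξ₁ = 88.62 mol.
Outlet amounts (n = n₀ + Σ ν·ξ):
  Q: 536 − 2(88.62) − 1(10.35) = 348.4
  P: 2000 − 3(88.62) − 3(10.35) = 1703
  U: 0 + 1(88.62) = 88.62
  R: 0 + 2(10.35) = 20.71

ξ₂ = 10.4 mol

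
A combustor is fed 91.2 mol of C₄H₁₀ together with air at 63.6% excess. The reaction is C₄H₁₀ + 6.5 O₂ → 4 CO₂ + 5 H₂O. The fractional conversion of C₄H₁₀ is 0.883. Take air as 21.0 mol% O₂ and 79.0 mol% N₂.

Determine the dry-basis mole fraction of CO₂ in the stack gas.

Stoichiometric O₂ = 6.5 × 91.2 = 592.8 mol; O₂ fed = 592.8 × 1.636 = 969.8 mol.
N₂ fed = 969.8 × 79/21 = 3648 mol.
Fuel reacted = 0.883 × 91.2 → ξ = 80.53 mol.
Outlet (n = n₀ + ν ξ):
  C₄H₁₀: 91.2 − 1(80.53) = 10.67
  O₂: 969.8 − 6.5(80.53) = 446.4
  N₂: 3648 (inert)
  CO₂: 0 + 4(80.53) = 322.1
  H₂O: 0 + 5(80.53) = 402.6
Dry total = 4428 mol; y_CO₂ (dry) = 322.1 / 4428 = 0.07275.

0.0728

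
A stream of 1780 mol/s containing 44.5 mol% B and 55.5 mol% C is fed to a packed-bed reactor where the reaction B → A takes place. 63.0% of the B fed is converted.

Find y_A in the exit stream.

0.28

B reacted = 0.63 × 792.1 = 499 mol/s; ν_B = −1, so ξ = 499/1 = 499 mol/s.
Outlet amounts (n = n₀ + ν ξ):
  B: 792.1 − 1(499) = 293.1
  A: 0 + 1(499) = 499
  C: 987.9 (inert)
Total out = 1780 mol/s; y_A = 499 / 1780 = 0.2803.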